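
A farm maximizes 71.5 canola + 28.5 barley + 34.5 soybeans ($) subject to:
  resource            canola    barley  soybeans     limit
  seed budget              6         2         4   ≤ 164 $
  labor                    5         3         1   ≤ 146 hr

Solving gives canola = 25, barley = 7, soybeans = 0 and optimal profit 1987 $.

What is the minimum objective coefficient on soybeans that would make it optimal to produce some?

39.5

Both seed budget and labor are binding at x*.
The binding rows give the dual system: 6·y_seed budget + 5·y_labor = 71.5 and 2·y_seed budget + 3·y_labor = 28.5.
Solving: y_seed budget = 9, y_labor = 3.5.
soybeans enters the basis when its profit ≥ yᵀa₃ = 9·4 + 3.5·1 = 39.5.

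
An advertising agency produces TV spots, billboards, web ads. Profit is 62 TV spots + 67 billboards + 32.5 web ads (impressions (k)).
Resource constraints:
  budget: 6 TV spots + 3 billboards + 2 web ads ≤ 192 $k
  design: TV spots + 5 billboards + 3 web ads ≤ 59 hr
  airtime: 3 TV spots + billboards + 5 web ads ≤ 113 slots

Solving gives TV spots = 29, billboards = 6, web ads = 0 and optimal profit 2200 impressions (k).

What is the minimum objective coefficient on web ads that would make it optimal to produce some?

At the optimum: budget uses 192 of 192 (binding); design uses 59 of 59 (binding); airtime uses 93 of 113 (slack = 20).
By complementary slackness, y = 0 for the non-binding constraint.
Dual feasibility on the basic columns requires 6·y_budget + 1·y_design = 62, 3·y_budget + 5·y_design = 67.
Solving: y_budget = 9, y_design = 8.
web ads enters the basis when its profit ≥ yᵀa₃ = 9·2 + 8·3 = 42.

42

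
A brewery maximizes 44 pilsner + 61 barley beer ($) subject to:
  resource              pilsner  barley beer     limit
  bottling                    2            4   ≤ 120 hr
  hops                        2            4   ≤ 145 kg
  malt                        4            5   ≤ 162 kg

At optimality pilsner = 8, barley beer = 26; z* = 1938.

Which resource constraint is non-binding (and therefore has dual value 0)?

bottling: 120/120 (binding)
hops: 120/145 (slack 25)
malt: 162/162 (binding)
By complementary slackness, a constraint with positive slack has shadow price 0 → hops.

hops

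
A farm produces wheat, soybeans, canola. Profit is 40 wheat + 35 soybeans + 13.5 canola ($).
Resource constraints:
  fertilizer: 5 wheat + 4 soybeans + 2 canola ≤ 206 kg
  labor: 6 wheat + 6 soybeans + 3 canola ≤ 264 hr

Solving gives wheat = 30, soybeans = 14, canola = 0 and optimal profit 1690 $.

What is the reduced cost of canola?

At the optimum: fertilizer uses 206 of 206 (binding); labor uses 264 of 264 (binding).
The binding rows give the dual system: 5·y_fertilizer + 6·y_labor = 40 and 4·y_fertilizer + 6·y_labor = 35.
This yields shadow prices y_fertilizer = 5, y_labor = 2.5.
Reduced cost of canola: c₃ − yᵀa₃ = 13.5 − (5·2 + 2.5·3) = 13.5 − 17.5 = -4.

-4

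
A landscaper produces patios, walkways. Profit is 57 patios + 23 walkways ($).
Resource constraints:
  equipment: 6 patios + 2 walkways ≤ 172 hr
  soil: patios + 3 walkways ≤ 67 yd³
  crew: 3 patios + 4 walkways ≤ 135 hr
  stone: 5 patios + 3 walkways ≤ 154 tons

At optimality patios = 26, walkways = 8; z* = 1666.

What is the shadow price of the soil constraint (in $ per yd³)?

Binding: equipment and stone. Non-binding: soil (17 unused), crew (25 unused).
By complementary slackness, y = 0 for the non-binding constraints.
The binding rows give the dual system: 6·y_equipment + 5·y_stone = 57 and 2·y_equipment + 3·y_stone = 23.
→ y_equipment = 7 and y_stone = 3.
Shadow price of soil = 0.

0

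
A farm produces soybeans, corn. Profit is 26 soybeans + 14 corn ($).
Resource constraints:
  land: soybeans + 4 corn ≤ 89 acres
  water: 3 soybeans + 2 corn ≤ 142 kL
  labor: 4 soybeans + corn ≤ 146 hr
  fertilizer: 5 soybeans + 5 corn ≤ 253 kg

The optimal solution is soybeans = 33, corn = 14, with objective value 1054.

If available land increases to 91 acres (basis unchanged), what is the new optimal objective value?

1058

Check each constraint at x*: land 89/89 (tight); water 127/142 (slack 15); labor 146/146 (tight); fertilizer 235/253 (slack 18).
Since water, fertilizer are not tight, their duals are 0.
Dual feasibility on the basic columns requires 1·y_land + 4·y_labor = 26, 4·y_land + 1·y_labor = 14.
Solving: y_land = 2, y_labor = 6.
Δz = y_land·Δb = 2 × (2) = 4, so new z* = 1054 + 4 = 1058.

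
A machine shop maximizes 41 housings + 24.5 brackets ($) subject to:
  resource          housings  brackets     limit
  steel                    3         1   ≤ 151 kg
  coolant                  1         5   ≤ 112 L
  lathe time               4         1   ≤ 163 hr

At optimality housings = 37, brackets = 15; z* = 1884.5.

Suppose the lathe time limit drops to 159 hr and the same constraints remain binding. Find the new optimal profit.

Check each constraint at x*: steel 126/151 (slack 25); coolant 112/112 (tight); lathe time 163/163 (tight).
Since steel is not tight, its dual is 0.
From A_Bᵀ y = c: 1·y_coolant + 4·y_lathe time = 41; 5·y_coolant + 1·y_lathe time = 24.5.
This yields shadow prices y_coolant = 3, y_lathe time = 9.5.
Δz = y_lathe time·Δb = 9.5 × (-4) = -38, so new z* = 1884.5 − 38 = 1846.5.

1846.5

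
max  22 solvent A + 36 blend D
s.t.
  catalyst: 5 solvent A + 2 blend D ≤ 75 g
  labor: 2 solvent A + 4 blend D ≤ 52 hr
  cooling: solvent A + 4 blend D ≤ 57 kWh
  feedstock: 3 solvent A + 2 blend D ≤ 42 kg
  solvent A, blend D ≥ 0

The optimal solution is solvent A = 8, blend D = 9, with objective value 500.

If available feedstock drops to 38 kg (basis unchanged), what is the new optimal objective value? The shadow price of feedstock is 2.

Δb = -4, so new z* = 500 + (2)·(-4) = 500 − 8 = 492.

492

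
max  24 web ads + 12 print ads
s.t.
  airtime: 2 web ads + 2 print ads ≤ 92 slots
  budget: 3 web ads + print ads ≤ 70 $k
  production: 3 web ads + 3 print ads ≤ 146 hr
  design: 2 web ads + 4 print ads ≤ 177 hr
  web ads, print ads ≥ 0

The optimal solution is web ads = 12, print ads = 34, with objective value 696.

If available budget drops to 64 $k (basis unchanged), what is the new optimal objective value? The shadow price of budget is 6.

660

Δb = -6, so new z* = 696 + (6)·(-6) = 696 − 36 = 660.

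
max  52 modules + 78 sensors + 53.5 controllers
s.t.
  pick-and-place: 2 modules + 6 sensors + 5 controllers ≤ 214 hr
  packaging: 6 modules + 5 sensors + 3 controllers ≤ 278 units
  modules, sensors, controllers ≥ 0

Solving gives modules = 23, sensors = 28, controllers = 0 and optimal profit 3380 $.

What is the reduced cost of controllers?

-4.5

Both pick-and-place and packaging are binding at x*.
Dual feasibility on the basic columns requires 2·y_pick-and-place + 6·y_packaging = 52, 6·y_pick-and-place + 5·y_packaging = 78.
→ y_pick-and-place = 8 and y_packaging = 6.
Reduced cost of controllers: c₃ − yᵀa₃ = 53.5 − (8·5 + 6·3) = 53.5 − 58 = -4.5.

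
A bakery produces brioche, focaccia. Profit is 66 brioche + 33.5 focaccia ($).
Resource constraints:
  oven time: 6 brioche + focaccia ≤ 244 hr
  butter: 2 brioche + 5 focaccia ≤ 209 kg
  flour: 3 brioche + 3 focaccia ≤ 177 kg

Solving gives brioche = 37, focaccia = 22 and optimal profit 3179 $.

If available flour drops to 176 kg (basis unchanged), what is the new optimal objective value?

Check each constraint at x*: oven time 244/244 (tight); butter 184/209 (slack 25); flour 177/177 (tight).
By complementary slackness, y = 0 for the non-binding constraint.
From A_Bᵀ y = c: 6·y_oven time + 3·y_flour = 66; 1·y_oven time + 3·y_flour = 33.5.
→ y_oven time = 6.5 and y_flour = 9.
Δz = y_flour·Δb = 9 × (-1) = -9, so new z* = 3179 − 9 = 3170.

3170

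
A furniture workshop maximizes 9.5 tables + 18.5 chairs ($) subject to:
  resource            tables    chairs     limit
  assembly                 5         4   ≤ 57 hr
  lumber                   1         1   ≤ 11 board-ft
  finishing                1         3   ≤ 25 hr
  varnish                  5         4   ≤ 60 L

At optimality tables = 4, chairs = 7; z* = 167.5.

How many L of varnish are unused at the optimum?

12

varnish used = 5·4 + 4·7 = 48; slack = 60 − 48 = 12.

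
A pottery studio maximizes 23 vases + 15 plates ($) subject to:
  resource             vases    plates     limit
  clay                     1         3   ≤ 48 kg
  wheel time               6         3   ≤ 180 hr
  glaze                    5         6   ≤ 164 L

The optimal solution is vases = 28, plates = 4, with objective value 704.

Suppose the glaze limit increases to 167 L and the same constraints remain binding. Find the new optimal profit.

707

At the optimum: clay uses 40 of 48 (slack = 8); wheel time uses 180 of 180 (binding); glaze uses 164 of 164 (binding).
By complementary slackness, y = 0 for the non-binding constraint.
Dual feasibility on the basic columns requires 6·y_wheel time + 5·y_glaze = 23, 3·y_wheel time + 6·y_glaze = 15.
→ y_wheel time = 3 and y_glaze = 1.
Δz = y_glaze·Δb = 1 × (3) = 3, so new z* = 704 + 3 = 707.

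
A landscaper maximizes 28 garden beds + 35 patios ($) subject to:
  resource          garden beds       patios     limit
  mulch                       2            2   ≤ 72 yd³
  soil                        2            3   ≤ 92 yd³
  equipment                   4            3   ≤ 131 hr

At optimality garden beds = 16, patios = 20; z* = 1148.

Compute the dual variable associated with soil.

At the optimum: mulch uses 72 of 72 (binding); soil uses 92 of 92 (binding); equipment uses 124 of 131 (slack = 7).
Slack constraints have shadow price 0 (complementary slackness).
Dual feasibility on the basic columns requires 2·y_mulch + 2·y_soil = 28, 2·y_mulch + 3·y_soil = 35.
This yields shadow prices y_mulch = 7, y_soil = 7.
Shadow price of soil = 7.

7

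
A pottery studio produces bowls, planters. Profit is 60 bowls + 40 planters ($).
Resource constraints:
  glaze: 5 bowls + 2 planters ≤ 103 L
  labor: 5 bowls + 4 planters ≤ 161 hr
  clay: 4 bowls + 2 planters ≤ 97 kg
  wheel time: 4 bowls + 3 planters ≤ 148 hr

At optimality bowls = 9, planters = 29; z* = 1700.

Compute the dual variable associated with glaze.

4

Check each constraint at x*: glaze 103/103 (tight); labor 161/161 (tight); clay 94/97 (slack 3); wheel time 123/148 (slack 25).
Slack constraints have shadow price 0 (complementary slackness).
Dual feasibility on the basic columns requires 5·y_glaze + 5·y_labor = 60, 2·y_glaze + 4·y_labor = 40.
→ y_glaze = 4 and y_labor = 8.
Shadow price of glaze = 4.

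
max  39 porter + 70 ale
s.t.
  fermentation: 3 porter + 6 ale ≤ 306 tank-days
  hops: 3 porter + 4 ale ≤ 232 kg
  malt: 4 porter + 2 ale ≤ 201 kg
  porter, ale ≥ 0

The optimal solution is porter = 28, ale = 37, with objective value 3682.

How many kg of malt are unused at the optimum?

malt used = 4·28 + 2·37 = 186; slack = 201 − 186 = 15.

15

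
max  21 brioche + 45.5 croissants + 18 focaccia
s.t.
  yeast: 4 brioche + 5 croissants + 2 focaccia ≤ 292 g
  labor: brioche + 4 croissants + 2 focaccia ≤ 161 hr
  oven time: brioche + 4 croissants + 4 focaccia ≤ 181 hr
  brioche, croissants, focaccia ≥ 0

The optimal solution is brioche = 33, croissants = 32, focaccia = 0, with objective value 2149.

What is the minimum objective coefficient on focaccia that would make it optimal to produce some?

21

At the optimum: yeast uses 292 of 292 (binding); labor uses 161 of 161 (binding); oven time uses 161 of 181 (slack = 20).
Slack constraints have shadow price 0 (complementary slackness).
The binding rows give the dual system: 4·y_yeast + 1·y_labor = 21 and 5·y_yeast + 4·y_labor = 45.5.
→ y_yeast = 3.5 and y_labor = 7.
focaccia enters the basis when its profit ≥ yᵀa₃ = 3.5·2 + 7·2 = 21.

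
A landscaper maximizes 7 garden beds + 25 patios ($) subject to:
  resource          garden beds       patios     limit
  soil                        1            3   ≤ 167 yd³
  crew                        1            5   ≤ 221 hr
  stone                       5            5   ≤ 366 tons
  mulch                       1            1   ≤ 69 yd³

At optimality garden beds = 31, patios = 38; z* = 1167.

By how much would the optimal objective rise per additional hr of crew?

Binding: crew and mulch. Non-binding: soil (22 unused), stone (21 unused).
Since soil, stone are not tight, their duals are 0.
Dual feasibility on the basic columns requires 1·y_crew + 1·y_mulch = 7, 5·y_crew + 1·y_mulch = 25.
Solving: y_crew = 4.5, y_mulch = 2.5.
Shadow price of crew = 4.5.

4.5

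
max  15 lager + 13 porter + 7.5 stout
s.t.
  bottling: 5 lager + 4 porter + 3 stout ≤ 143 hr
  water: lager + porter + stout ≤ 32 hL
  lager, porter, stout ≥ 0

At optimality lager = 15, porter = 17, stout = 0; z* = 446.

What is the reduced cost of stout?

Check each constraint at x*: bottling 143/143 (tight); water 32/32 (tight).
The binding rows give the dual system: 5·y_bottling + 1·y_water = 15 and 4·y_bottling + 1·y_water = 13.
Solving: y_bottling = 2, y_water = 5.
Reduced cost of stout: c₃ − yᵀa₃ = 7.5 − (2·3 + 5·1) = 7.5 − 11 = -3.5.

-3.5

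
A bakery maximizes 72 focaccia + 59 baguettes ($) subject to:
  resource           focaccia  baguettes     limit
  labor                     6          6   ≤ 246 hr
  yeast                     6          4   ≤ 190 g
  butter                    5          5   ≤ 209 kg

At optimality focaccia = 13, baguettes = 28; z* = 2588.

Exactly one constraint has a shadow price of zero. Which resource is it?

labor: 246/246 (binding)
yeast: 190/190 (binding)
butter: 205/209 (slack 4)
By complementary slackness, a constraint with positive slack has shadow price 0 → butter.

butter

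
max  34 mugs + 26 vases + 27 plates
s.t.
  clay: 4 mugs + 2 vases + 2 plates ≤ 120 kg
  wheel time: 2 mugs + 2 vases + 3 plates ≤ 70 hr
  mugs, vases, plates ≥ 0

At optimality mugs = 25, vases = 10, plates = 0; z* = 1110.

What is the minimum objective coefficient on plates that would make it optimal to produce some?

35

Both clay and wheel time are binding at x*.
From A_Bᵀ y = c: 4·y_clay + 2·y_wheel time = 34; 2·y_clay + 2·y_wheel time = 26.
→ y_clay = 4 and y_wheel time = 9.
plates enters the basis when its profit ≥ yᵀa₃ = 4·2 + 9·3 = 35.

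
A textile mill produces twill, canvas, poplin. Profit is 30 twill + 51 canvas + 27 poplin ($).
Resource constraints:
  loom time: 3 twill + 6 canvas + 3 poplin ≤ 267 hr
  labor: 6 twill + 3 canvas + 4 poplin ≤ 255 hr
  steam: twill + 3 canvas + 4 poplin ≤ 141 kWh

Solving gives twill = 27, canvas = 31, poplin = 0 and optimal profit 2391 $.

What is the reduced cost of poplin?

-1

Binding: loom time and labor. Non-binding: steam (21 unused).
By complementary slackness, y = 0 for the non-binding constraint.
The binding rows give the dual system: 3·y_loom time + 6·y_labor = 30 and 6·y_loom time + 3·y_labor = 51.
This yields shadow prices y_loom time = 8, y_labor = 1.
Reduced cost of poplin: c₃ − yᵀa₃ = 27 − (8·3 + 1·4) = 27 − 28 = -1.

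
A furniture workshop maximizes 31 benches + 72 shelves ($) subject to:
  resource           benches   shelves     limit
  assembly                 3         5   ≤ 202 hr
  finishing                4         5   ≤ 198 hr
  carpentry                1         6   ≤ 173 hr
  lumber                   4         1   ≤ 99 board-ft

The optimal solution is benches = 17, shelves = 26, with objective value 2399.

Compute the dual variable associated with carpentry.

Binding: finishing and carpentry. Non-binding: assembly (21 unused), lumber (5 unused).
Slack constraints have shadow price 0 (complementary slackness).
From A_Bᵀ y = c: 4·y_finishing + 1·y_carpentry = 31; 5·y_finishing + 6·y_carpentry = 72.
→ y_finishing = 6 and y_carpentry = 7.
Shadow price of carpentry = 7.

7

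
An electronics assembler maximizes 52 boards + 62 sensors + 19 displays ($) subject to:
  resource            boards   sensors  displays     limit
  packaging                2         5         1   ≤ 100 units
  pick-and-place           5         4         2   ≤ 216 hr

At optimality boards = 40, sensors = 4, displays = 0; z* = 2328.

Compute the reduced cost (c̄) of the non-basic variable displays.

At the optimum: packaging uses 100 of 100 (binding); pick-and-place uses 216 of 216 (binding).
The binding rows give the dual system: 2·y_packaging + 5·y_pick-and-place = 52 and 5·y_packaging + 4·y_pick-and-place = 62.
→ y_packaging = 6 and y_pick-and-place = 8.
Reduced cost of displays: c₃ − yᵀa₃ = 19 − (6·1 + 8·2) = 19 − 22 = -3.

-3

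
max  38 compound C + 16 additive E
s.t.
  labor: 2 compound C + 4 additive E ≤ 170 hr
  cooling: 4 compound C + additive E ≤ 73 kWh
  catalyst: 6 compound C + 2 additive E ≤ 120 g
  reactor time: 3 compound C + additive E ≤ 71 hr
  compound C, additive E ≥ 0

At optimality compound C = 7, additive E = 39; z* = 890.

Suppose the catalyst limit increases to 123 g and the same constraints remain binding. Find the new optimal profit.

908

Check each constraint at x*: labor 170/170 (tight); cooling 67/73 (slack 6); catalyst 120/120 (tight); reactor time 60/71 (slack 11).
Slack constraints have shadow price 0 (complementary slackness).
The binding rows give the dual system: 2·y_labor + 6·y_catalyst = 38 and 4·y_labor + 2·y_catalyst = 16.
Solving: y_labor = 1, y_catalyst = 6.
Δz = y_catalyst·Δb = 6 × (3) = 18, so new z* = 890 + 18 = 908.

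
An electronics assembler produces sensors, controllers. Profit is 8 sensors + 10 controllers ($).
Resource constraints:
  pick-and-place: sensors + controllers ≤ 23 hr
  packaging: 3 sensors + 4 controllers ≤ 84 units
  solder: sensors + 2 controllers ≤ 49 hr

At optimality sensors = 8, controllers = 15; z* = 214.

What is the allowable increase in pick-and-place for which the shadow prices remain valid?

Binding constraints: pick-and-place, packaging. The basis is B = [[1,1],[3,4]] with det 1.
Per unit increase in pick-and-place, x* moves by d = (4, -3).
The basis stays optimal until controllers reaches 0; allowable increase = 5 hr.

5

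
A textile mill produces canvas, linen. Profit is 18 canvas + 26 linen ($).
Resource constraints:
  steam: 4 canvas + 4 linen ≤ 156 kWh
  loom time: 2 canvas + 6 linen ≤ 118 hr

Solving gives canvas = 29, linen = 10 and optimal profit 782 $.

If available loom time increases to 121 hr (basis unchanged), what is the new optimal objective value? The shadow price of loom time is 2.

788

Δb = 3, so new z* = 782 + (2)·(3) = 782 + 6 = 788.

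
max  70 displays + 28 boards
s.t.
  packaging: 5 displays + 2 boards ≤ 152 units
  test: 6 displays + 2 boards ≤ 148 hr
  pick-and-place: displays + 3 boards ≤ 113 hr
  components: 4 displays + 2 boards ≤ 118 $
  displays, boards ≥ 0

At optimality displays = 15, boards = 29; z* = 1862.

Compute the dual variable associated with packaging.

0

Check each constraint at x*: packaging 133/152 (slack 19); test 148/148 (tight); pick-and-place 102/113 (slack 11); components 118/118 (tight).
Slack constraints have shadow price 0 (complementary slackness).
Dual feasibility on the basic columns requires 6·y_test + 4·y_components = 70, 2·y_test + 2·y_components = 28.
→ y_test = 7 and y_components = 7.
Shadow price of packaging = 0.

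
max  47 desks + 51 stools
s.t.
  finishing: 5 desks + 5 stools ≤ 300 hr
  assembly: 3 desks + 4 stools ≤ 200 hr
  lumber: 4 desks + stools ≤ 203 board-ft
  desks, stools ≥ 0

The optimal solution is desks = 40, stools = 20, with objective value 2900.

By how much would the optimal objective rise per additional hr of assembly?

At the optimum: finishing uses 300 of 300 (binding); assembly uses 200 of 200 (binding); lumber uses 180 of 203 (slack = 23).
By complementary slackness, y = 0 for the non-binding constraint.
From A_Bᵀ y = c: 5·y_finishing + 3·y_assembly = 47; 5·y_finishing + 4·y_assembly = 51.
This yields shadow prices y_finishing = 7, y_assembly = 4.
Shadow price of assembly = 4.

4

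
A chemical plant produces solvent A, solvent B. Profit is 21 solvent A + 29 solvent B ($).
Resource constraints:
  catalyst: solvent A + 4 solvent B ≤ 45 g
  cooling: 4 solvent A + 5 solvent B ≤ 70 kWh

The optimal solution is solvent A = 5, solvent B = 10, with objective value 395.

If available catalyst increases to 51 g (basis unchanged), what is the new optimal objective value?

401

Both catalyst and cooling are binding at x*.
The binding rows give the dual system: 1·y_catalyst + 4·y_cooling = 21 and 4·y_catalyst + 5·y_cooling = 29.
This yields shadow prices y_catalyst = 1, y_cooling = 5.
Δz = y_catalyst·Δb = 1 × (6) = 6, so new z* = 395 + 6 = 401.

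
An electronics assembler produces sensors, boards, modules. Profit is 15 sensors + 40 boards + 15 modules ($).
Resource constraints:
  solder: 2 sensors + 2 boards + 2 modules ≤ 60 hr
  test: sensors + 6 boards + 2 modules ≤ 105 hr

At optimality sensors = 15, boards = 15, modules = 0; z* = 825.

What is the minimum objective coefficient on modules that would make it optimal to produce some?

20

At the optimum: solder uses 60 of 60 (binding); test uses 105 of 105 (binding).
From A_Bᵀ y = c: 2·y_solder + 1·y_test = 15; 2·y_solder + 6·y_test = 40.
This yields shadow prices y_solder = 5, y_test = 5.
modules enters the basis when its profit ≥ yᵀa₃ = 5·2 + 5·2 = 20.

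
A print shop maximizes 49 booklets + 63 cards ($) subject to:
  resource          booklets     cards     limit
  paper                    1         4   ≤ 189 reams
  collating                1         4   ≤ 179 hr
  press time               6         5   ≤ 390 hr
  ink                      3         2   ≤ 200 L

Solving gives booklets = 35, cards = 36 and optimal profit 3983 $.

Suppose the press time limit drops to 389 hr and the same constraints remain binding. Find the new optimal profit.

3976

Check each constraint at x*: paper 179/189 (slack 10); collating 179/179 (tight); press time 390/390 (tight); ink 177/200 (slack 23).
Slack constraints have shadow price 0 (complementary slackness).
Dual feasibility on the basic columns requires 1·y_collating + 6·y_press time = 49, 4·y_collating + 5·y_press time = 63.
This yields shadow prices y_collating = 7, y_press time = 7.
Δz = y_press time·Δb = 7 × (-1) = -7, so new z* = 3983 − 7 = 3976.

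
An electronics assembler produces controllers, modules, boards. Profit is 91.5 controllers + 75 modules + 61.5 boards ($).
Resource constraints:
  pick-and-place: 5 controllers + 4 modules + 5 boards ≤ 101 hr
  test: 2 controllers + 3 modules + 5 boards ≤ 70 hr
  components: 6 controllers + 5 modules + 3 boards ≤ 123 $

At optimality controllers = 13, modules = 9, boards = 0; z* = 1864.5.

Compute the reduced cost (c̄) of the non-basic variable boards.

Check each constraint at x*: pick-and-place 101/101 (tight); test 53/70 (slack 17); components 123/123 (tight).
Since test is not tight, its dual is 0.
Dual feasibility on the basic columns requires 5·y_pick-and-place + 6·y_components = 91.5, 4·y_pick-and-place + 5·y_components = 75.
→ y_pick-and-place = 7.5 and y_components = 9.
Reduced cost of boards: c₃ − yᵀa₃ = 61.5 − (7.5·5 + 9·3) = 61.5 − 64.5 = -3.

-3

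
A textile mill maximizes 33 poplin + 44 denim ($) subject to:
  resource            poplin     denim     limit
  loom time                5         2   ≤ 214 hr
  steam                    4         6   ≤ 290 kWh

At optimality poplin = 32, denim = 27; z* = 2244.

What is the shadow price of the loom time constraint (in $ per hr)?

Check each constraint at x*: loom time 214/214 (tight); steam 290/290 (tight).
Dual feasibility on the basic columns requires 5·y_loom time + 4·y_steam = 33, 2·y_loom time + 6·y_steam = 44.
This yields shadow prices y_loom time = 1, y_steam = 7.
Shadow price of loom time = 1.

1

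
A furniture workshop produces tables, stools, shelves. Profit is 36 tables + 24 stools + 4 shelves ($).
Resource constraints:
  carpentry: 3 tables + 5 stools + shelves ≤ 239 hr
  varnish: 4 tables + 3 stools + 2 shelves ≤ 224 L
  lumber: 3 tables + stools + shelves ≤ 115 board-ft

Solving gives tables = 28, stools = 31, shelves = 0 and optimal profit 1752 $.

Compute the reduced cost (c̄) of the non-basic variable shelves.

-8

Binding: carpentry and lumber. Non-binding: varnish (19 unused).
Slack constraints have shadow price 0 (complementary slackness).
Dual feasibility on the basic columns requires 3·y_carpentry + 3·y_lumber = 36, 5·y_carpentry + 1·y_lumber = 24.
Solving: y_carpentry = 3, y_lumber = 9.
Reduced cost of shelves: c₃ − yᵀa₃ = 4 − (3·1 + 9·1) = 4 − 12 = -8.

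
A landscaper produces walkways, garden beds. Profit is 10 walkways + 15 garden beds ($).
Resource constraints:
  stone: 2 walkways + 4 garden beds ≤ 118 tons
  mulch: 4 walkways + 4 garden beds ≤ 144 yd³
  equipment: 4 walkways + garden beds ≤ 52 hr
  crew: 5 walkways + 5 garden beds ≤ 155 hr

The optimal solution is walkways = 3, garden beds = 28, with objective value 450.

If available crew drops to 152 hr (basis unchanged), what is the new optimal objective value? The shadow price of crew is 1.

447

Δb = -3, so new z* = 450 + (1)·(-3) = 450 − 3 = 447.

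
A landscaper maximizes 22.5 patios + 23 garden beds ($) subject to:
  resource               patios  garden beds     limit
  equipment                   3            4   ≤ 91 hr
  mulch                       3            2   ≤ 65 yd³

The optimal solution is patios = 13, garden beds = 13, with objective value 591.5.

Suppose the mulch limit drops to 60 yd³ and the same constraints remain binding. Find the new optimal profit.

At the optimum: equipment uses 91 of 91 (binding); mulch uses 65 of 65 (binding).
The binding rows give the dual system: 3·y_equipment + 3·y_mulch = 22.5 and 4·y_equipment + 2·y_mulch = 23.
Solving: y_equipment = 4, y_mulch = 3.5.
Δz = y_mulch·Δb = 3.5 × (-5) = -17.5, so new z* = 591.5 − 17.5 = 574.

574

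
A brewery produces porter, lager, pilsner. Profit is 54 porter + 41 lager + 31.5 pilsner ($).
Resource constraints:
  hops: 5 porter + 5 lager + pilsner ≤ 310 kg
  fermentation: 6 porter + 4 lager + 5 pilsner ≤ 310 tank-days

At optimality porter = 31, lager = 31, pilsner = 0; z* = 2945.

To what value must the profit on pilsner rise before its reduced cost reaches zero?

Check each constraint at x*: hops 310/310 (tight); fermentation 310/310 (tight).
The binding rows give the dual system: 5·y_hops + 6·y_fermentation = 54 and 5·y_hops + 4·y_fermentation = 41.
→ y_hops = 3 and y_fermentation = 6.5.
pilsner enters the basis when its profit ≥ yᵀa₃ = 3·1 + 6.5·5 = 35.5.

35.5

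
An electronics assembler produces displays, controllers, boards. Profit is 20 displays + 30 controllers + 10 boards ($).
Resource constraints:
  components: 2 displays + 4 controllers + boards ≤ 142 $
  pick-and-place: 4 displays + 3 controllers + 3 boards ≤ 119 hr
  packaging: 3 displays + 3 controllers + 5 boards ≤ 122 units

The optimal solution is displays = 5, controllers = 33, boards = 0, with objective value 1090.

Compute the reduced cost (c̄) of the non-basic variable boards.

-2

Check each constraint at x*: components 142/142 (tight); pick-and-place 119/119 (tight); packaging 114/122 (slack 8).
Slack constraints have shadow price 0 (complementary slackness).
From A_Bᵀ y = c: 2·y_components + 4·y_pick-and-place = 20; 4·y_components + 3·y_pick-and-place = 30.
Solving: y_components = 6, y_pick-and-place = 2.
Reduced cost of boards: c₃ − yᵀa₃ = 10 − (6·1 + 2·3) = 10 − 12 = -2.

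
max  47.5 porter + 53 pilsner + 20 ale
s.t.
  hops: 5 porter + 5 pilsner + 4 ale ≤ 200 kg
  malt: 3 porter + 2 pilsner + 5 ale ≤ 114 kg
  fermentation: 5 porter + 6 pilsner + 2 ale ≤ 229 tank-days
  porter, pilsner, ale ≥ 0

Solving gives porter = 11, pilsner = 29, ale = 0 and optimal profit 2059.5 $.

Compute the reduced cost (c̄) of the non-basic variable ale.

Binding: hops and fermentation. Non-binding: malt (23 unused).
Since malt is not tight, its dual is 0.
The binding rows give the dual system: 5·y_hops + 5·y_fermentation = 47.5 and 5·y_hops + 6·y_fermentation = 53.
→ y_hops = 4 and y_fermentation = 5.5.
Reduced cost of ale: c₃ − yᵀa₃ = 20 − (4·4 + 5.5·2) = 20 − 27 = -7.

-7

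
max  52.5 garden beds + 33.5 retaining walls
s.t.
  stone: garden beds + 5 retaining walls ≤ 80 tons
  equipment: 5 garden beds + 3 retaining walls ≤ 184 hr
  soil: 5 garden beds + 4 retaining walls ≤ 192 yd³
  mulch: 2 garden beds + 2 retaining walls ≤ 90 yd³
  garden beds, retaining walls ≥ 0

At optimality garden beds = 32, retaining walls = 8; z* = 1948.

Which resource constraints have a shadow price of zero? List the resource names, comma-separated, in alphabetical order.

mulch, stone

stone: 72/80 (slack 8)
equipment: 184/184 (binding)
soil: 192/192 (binding)
mulch: 80/90 (slack 10)
By complementary slackness, a constraint with positive slack has shadow price 0 → mulch, stone.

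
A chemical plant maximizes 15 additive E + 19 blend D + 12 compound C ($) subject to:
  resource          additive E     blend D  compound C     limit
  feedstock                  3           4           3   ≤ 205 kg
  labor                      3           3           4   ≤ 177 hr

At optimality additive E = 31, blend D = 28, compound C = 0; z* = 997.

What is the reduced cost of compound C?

-4

Check each constraint at x*: feedstock 205/205 (tight); labor 177/177 (tight).
The binding rows give the dual system: 3·y_feedstock + 3·y_labor = 15 and 4·y_feedstock + 3·y_labor = 19.
→ y_feedstock = 4 and y_labor = 1.
Reduced cost of compound C: c₃ − yᵀa₃ = 12 − (4·3 + 1·4) = 12 − 16 = -4.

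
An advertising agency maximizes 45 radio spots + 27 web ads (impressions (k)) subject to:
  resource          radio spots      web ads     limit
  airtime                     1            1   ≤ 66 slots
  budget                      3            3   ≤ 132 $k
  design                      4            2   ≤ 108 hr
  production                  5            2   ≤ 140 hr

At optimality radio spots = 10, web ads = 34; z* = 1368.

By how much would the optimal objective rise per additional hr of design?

Check each constraint at x*: airtime 44/66 (slack 22); budget 132/132 (tight); design 108/108 (tight); production 118/140 (slack 22).
By complementary slackness, y = 0 for the non-binding constraints.
From A_Bᵀ y = c: 3·y_budget + 4·y_design = 45; 3·y_budget + 2·y_design = 27.
This yields shadow prices y_budget = 3, y_design = 9.
Shadow price of design = 9.

9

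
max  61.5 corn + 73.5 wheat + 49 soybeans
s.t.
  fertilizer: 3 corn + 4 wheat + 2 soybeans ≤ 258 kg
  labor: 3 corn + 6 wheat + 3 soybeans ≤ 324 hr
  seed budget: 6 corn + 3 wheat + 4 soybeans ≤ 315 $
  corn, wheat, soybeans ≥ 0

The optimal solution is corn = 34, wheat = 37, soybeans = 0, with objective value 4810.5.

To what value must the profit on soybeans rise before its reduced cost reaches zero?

50.5

Binding: labor and seed budget. Non-binding: fertilizer (8 unused).
Slack constraints have shadow price 0 (complementary slackness).
Dual feasibility on the basic columns requires 3·y_labor + 6·y_seed budget = 61.5, 6·y_labor + 3·y_seed budget = 73.5.
→ y_labor = 9.5 and y_seed budget = 5.5.
soybeans enters the basis when its profit ≥ yᵀa₃ = 9.5·3 + 5.5·4 = 50.5.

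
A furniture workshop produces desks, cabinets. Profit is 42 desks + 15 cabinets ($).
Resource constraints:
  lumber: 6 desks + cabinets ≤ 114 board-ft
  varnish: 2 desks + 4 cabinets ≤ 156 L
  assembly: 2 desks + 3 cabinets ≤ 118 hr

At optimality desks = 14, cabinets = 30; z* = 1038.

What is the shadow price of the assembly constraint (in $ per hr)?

3

Check each constraint at x*: lumber 114/114 (tight); varnish 148/156 (slack 8); assembly 118/118 (tight).
By complementary slackness, y = 0 for the non-binding constraint.
From A_Bᵀ y = c: 6·y_lumber + 2·y_assembly = 42; 1·y_lumber + 3·y_assembly = 15.
This yields shadow prices y_lumber = 6, y_assembly = 3.
Shadow price of assembly = 3.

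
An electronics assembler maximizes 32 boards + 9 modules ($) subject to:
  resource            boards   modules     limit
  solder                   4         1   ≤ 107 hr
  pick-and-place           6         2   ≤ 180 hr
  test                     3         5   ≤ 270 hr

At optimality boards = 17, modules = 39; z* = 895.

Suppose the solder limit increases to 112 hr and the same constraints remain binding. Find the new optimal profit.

At the optimum: solder uses 107 of 107 (binding); pick-and-place uses 180 of 180 (binding); test uses 246 of 270 (slack = 24).
Slack constraints have shadow price 0 (complementary slackness).
The binding rows give the dual system: 4·y_solder + 6·y_pick-and-place = 32 and 1·y_solder + 2·y_pick-and-place = 9.
Solving: y_solder = 5, y_pick-and-place = 2.
Δz = y_solder·Δb = 5 × (5) = 25, so new z* = 895 + 25 = 920.

920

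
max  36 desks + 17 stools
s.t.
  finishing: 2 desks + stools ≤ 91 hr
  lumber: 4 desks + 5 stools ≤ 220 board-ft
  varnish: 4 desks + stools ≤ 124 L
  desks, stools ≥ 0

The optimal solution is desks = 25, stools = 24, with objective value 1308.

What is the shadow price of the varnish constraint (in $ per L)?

At the optimum: finishing uses 74 of 91 (slack = 17); lumber uses 220 of 220 (binding); varnish uses 124 of 124 (binding).
Since finishing is not tight, its dual is 0.
Dual feasibility on the basic columns requires 4·y_lumber + 4·y_varnish = 36, 5·y_lumber + 1·y_varnish = 17.
This yields shadow prices y_lumber = 2, y_varnish = 7.
Shadow price of varnish = 7.

7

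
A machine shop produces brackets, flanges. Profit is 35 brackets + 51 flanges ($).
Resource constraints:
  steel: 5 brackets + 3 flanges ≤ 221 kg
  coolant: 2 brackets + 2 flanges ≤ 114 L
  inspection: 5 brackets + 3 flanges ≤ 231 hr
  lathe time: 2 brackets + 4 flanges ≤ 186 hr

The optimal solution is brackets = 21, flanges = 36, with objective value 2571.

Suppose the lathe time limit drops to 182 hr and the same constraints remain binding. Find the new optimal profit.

At the optimum: steel uses 213 of 221 (slack = 8); coolant uses 114 of 114 (binding); inspection uses 213 of 231 (slack = 18); lathe time uses 186 of 186 (binding).
By complementary slackness, y = 0 for the non-binding constraints.
The binding rows give the dual system: 2·y_coolant + 2·y_lathe time = 35 and 2·y_coolant + 4·y_lathe time = 51.
This yields shadow prices y_coolant = 9.5, y_lathe time = 8.
Δz = y_lathe time·Δb = 8 × (-4) = -32, so new z* = 2571 − 32 = 2539.

2539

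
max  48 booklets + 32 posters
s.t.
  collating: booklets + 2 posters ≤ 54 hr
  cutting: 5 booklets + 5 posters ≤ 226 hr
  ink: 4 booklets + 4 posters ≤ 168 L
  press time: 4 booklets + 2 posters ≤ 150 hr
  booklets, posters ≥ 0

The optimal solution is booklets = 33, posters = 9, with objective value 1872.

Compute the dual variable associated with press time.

Check each constraint at x*: collating 51/54 (slack 3); cutting 210/226 (slack 16); ink 168/168 (tight); press time 150/150 (tight).
Slack constraints have shadow price 0 (complementary slackness).
From A_Bᵀ y = c: 4·y_ink + 4·y_press time = 48; 4·y_ink + 2·y_press time = 32.
→ y_ink = 4 and y_press time = 8.
Shadow price of press time = 8.

8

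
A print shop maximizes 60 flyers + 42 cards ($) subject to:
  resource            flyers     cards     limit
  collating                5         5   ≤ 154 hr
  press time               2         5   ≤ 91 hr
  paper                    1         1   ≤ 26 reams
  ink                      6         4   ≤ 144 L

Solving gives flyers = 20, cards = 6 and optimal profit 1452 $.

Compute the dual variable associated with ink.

Check each constraint at x*: collating 130/154 (slack 24); press time 70/91 (slack 21); paper 26/26 (tight); ink 144/144 (tight).
By complementary slackness, y = 0 for the non-binding constraints.
From A_Bᵀ y = c: 1·y_paper + 6·y_ink = 60; 1·y_paper + 4·y_ink = 42.
This yields shadow prices y_paper = 6, y_ink = 9.
Shadow price of ink = 9.

9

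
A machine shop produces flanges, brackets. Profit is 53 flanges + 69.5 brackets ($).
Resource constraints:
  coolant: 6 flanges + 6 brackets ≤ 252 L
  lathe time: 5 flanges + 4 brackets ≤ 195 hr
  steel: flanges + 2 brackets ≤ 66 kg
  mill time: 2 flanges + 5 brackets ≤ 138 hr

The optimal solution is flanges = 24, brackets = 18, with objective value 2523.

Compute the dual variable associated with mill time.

5.5

Binding: coolant and mill time. Non-binding: lathe time (3 unused), steel (6 unused).
Slack constraints have shadow price 0 (complementary slackness).
From A_Bᵀ y = c: 6·y_coolant + 2·y_mill time = 53; 6·y_coolant + 5·y_mill time = 69.5.
This yields shadow prices y_coolant = 7, y_mill time = 5.5.
Shadow price of mill time = 5.5.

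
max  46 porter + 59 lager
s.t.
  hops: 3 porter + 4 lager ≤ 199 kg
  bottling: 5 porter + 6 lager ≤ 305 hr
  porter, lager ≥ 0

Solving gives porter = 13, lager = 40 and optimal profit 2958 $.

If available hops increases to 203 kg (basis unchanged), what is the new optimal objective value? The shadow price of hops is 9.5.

Δb = 4, so new z* = 2958 + (9.5)·(4) = 2958 + 38 = 2996.

2996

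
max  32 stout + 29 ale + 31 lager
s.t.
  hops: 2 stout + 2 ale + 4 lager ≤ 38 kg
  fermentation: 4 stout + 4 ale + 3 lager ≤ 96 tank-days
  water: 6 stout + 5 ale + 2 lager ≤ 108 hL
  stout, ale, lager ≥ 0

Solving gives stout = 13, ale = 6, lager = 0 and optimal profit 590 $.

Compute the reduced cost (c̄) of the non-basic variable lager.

Binding: hops and water. Non-binding: fermentation (20 unused).
By complementary slackness, y = 0 for the non-binding constraint.
Dual feasibility on the basic columns requires 2·y_hops + 6·y_water = 32, 2·y_hops + 5·y_water = 29.
→ y_hops = 7 and y_water = 3.
Reduced cost of lager: c₃ − yᵀa₃ = 31 − (7·4 + 3·2) = 31 − 34 = -3.

-3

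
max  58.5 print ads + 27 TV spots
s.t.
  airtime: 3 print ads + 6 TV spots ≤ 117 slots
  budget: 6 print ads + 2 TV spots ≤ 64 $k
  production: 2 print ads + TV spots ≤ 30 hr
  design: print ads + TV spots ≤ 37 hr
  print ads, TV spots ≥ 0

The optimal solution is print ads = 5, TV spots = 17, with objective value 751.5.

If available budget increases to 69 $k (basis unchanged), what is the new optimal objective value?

796.5

At the optimum: airtime uses 117 of 117 (binding); budget uses 64 of 64 (binding); production uses 27 of 30 (slack = 3); design uses 22 of 37 (slack = 15).
Since production, design are not tight, their duals are 0.
From A_Bᵀ y = c: 3·y_airtime + 6·y_budget = 58.5; 6·y_airtime + 2·y_budget = 27.
Solving: y_airtime = 1.5, y_budget = 9.
Δz = y_budget·Δb = 9 × (5) = 45, so new z* = 751.5 + 45 = 796.5.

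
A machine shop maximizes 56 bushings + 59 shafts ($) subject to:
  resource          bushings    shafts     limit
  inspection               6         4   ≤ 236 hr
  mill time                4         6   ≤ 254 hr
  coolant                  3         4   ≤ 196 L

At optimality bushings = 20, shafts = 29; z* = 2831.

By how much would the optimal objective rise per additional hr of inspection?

At the optimum: inspection uses 236 of 236 (binding); mill time uses 254 of 254 (binding); coolant uses 176 of 196 (slack = 20).
Slack constraints have shadow price 0 (complementary slackness).
The binding rows give the dual system: 6·y_inspection + 4·y_mill time = 56 and 4·y_inspection + 6·y_mill time = 59.
This yields shadow prices y_inspection = 5, y_mill time = 6.5.
Shadow price of inspection = 5.

5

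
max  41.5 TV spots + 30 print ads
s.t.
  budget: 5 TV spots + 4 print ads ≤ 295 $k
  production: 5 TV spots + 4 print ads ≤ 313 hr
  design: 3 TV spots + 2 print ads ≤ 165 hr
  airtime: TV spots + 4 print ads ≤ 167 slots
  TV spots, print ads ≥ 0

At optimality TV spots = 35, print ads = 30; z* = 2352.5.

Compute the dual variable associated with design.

Check each constraint at x*: budget 295/295 (tight); production 295/313 (slack 18); design 165/165 (tight); airtime 155/167 (slack 12).
Slack constraints have shadow price 0 (complementary slackness).
The binding rows give the dual system: 5·y_budget + 3·y_design = 41.5 and 4·y_budget + 2·y_design = 30.
Solving: y_budget = 3.5, y_design = 8.
Shadow price of design = 8.

8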